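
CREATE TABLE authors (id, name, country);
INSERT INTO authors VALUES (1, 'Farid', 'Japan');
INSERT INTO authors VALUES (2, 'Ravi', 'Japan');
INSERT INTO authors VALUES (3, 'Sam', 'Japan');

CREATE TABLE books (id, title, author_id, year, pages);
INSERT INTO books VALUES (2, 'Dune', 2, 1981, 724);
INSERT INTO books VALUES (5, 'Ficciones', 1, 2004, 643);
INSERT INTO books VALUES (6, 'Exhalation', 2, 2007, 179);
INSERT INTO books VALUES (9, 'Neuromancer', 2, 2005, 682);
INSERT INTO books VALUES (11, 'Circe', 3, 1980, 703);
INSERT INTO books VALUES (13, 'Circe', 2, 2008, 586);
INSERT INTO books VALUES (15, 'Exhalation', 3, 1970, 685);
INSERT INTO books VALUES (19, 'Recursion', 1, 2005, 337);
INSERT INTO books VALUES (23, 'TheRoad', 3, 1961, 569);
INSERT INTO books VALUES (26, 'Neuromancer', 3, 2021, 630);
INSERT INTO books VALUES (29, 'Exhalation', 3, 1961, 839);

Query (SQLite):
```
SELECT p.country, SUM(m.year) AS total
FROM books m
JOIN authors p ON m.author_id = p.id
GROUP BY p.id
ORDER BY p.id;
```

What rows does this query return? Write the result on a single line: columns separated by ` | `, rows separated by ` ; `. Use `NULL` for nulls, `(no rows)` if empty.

Japan | 4009 ; Japan | 8001 ; Japan | 9893

Join each books row to its authors via author_id.
Group joined rows by authors.id; compute SUM(m.year) per group.
  1: ids {5, 19} → SUM(m.year)=4009
  2: ids {2, 6, 9, 13} → SUM(m.year)=8001
  3: ids {11, 15, 23, 26, 29} → SUM(m.year)=9893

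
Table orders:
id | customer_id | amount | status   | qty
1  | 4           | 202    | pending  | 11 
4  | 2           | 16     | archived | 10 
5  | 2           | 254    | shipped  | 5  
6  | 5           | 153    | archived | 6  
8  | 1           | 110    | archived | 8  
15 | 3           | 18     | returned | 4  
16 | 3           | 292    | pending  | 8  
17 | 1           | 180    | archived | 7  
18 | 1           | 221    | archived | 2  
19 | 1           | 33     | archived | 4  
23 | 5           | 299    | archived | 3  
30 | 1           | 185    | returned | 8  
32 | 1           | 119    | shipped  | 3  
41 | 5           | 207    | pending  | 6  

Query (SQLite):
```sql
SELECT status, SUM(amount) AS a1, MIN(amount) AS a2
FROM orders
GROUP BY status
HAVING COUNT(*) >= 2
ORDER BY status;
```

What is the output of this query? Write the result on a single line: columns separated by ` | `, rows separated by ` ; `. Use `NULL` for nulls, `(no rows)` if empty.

archived | 1012 | 16 ; pending | 701 | 202 ; returned | 203 | 18 ; shipped | 373 | 119

Group orders by status.
Per group compute: SUM(amount), MIN(amount).
HAVING: drop groups with fewer than 2 rows.
  archived: ids {4, 6, 8, 17, 18, 19, 23} → SUM(amount)=1012, MIN(amount)=16
  pending: ids {1, 16, 41} → SUM(amount)=701, MIN(amount)=202
  returned: ids {15, 30} → SUM(amount)=203, MIN(amount)=18
  shipped: ids {5, 32} → SUM(amount)=373, MIN(amount)=119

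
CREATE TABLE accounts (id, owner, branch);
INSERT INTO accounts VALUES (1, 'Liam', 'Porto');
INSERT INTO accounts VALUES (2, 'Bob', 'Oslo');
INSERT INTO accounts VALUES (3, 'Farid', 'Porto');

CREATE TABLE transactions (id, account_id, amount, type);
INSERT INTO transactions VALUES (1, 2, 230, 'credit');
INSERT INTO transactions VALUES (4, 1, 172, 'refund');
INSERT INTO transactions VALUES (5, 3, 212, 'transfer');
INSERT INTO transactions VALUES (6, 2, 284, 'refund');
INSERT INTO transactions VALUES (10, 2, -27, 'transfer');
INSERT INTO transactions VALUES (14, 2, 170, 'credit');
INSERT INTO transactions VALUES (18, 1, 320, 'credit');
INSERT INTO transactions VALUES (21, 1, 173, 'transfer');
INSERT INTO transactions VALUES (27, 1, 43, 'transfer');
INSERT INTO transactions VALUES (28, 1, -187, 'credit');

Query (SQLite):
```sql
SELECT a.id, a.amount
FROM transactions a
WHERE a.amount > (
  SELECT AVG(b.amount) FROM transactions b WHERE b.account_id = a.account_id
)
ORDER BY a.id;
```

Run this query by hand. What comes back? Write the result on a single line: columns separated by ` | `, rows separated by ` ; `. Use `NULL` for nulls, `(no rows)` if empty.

1 | 230 ; 4 | 172 ; 6 | 284 ; 14 | 170 ; 18 | 320 ; 21 | 173

For each transactions row a, compute AVG(amount) over rows sharing a.account_id.
Keep row a if a.amount > that per-group AVG.
  account_id=1: AVG(amount) = 104.2
  account_id=2: AVG(amount) = 164.25
  account_id=3: AVG(amount) = 212.0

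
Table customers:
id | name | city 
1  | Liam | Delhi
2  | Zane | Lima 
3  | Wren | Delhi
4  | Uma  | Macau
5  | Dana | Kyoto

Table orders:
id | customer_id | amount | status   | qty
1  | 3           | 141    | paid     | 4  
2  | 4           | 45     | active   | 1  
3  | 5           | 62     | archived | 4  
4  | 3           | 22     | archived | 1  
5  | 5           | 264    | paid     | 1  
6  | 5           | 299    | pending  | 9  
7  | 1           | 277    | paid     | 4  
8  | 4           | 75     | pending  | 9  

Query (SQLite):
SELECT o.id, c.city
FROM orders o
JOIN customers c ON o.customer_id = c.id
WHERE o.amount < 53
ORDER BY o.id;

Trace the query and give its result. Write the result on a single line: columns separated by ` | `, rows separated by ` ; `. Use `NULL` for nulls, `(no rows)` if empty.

2 | Macau ; 4 | Delhi

Each orders row matches the customers row where customer_id = customers.id.
Then keep rows with o.amount < 53.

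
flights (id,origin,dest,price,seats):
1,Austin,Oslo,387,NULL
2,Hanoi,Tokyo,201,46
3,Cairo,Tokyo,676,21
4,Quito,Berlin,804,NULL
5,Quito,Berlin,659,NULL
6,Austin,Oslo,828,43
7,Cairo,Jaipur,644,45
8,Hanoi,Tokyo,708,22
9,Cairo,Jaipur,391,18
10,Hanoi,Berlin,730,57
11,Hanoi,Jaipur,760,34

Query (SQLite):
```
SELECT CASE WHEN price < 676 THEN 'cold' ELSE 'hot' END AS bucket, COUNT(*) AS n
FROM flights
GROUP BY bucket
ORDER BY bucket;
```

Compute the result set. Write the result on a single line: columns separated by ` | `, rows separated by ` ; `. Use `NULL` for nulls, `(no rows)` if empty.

cold | 5 ; hot | 6

Bucket rows by price < 676 → 'cold' else 'hot'; count each bucket.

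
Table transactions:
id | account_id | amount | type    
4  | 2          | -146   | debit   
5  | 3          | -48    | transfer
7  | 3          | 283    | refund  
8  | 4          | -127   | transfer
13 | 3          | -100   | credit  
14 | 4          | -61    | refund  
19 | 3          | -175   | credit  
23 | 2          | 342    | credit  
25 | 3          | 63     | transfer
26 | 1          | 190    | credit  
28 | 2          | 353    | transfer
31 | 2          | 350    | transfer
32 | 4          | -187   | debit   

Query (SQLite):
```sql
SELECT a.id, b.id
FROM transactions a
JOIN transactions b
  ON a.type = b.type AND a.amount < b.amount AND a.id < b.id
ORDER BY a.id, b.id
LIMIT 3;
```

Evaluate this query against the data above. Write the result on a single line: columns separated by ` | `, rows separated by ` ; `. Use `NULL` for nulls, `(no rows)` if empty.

Pairs (a,b) with same type, a.amount < b.amount, a.id < b.id.
type groups: credit:{13,19,23,26} debit:{4,32} refund:{7,14} transfer:{5,8,25,28,31}
Ordered by (a.id, b.id); first 3.

5 | 25 ; 5 | 28 ; 5 | 31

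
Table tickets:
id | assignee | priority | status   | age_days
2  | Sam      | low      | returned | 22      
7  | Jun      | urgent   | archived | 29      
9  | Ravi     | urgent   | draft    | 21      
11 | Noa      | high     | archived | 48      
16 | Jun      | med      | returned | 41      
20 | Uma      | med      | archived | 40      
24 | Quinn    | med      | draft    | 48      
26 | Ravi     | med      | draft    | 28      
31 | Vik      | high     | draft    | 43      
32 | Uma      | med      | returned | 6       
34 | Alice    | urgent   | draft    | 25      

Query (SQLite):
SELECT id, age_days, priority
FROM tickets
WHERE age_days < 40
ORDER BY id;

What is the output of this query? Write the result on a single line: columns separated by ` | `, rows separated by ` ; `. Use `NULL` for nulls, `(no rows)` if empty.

age_days < 40: ids {2, 7, 9, 26, 32, 34}

2 | 22 | low ; 7 | 29 | urgent ; 9 | 21 | urgent ; 26 | 28 | med ; 32 | 6 | med ; 34 | 25 | urgent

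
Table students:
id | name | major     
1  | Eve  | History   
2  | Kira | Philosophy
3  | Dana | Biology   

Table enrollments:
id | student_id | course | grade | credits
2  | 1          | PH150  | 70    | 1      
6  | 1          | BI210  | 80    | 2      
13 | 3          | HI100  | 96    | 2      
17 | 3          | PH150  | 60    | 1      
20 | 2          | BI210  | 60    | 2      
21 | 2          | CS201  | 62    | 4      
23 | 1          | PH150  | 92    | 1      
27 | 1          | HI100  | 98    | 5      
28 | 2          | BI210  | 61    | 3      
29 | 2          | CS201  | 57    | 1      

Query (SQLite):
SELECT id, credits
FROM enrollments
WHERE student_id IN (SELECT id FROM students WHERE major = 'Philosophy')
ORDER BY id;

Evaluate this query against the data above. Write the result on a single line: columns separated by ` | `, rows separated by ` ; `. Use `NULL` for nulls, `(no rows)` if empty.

20 | 2 ; 21 | 4 ; 28 | 3 ; 29 | 1

Inner query: students.id where major = 'Philosophy'.
Outer: keep enrollments rows whose student_id is in that set.
Inner query → {2}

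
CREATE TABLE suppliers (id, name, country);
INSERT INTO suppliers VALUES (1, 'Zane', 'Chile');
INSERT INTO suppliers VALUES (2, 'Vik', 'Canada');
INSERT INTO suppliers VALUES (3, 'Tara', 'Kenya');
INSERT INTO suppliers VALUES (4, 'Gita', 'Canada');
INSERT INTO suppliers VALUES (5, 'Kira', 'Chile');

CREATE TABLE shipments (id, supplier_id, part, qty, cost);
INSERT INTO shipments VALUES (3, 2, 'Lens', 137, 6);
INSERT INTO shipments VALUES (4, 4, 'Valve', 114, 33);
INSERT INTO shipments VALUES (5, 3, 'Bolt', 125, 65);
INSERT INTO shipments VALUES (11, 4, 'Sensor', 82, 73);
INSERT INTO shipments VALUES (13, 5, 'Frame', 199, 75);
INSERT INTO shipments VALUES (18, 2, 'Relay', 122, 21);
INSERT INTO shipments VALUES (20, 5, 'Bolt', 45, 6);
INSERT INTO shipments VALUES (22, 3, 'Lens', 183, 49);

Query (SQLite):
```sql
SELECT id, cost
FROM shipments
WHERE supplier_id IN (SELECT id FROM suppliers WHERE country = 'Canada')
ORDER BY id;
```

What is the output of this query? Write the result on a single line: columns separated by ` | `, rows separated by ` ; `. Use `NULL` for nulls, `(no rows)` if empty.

3 | 6 ; 4 | 33 ; 11 | 73 ; 18 | 21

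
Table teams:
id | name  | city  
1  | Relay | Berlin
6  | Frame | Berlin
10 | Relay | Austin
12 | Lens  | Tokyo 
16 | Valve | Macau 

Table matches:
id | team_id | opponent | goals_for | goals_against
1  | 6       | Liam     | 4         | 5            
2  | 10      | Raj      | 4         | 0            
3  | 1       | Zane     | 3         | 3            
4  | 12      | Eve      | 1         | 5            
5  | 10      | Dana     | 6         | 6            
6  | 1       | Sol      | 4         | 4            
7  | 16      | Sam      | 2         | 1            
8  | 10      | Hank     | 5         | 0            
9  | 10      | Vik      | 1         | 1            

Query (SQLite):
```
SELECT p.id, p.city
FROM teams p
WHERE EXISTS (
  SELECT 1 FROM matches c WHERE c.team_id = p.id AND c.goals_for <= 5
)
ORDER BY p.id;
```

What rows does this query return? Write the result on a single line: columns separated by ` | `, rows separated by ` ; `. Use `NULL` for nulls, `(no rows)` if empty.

1 | Berlin ; 6 | Berlin ; 10 | Austin ; 12 | Tokyo ; 16 | Macau

For each teams row, check whether any matches with matching team_id has goals_for <= 5.
Keep rows where that is true.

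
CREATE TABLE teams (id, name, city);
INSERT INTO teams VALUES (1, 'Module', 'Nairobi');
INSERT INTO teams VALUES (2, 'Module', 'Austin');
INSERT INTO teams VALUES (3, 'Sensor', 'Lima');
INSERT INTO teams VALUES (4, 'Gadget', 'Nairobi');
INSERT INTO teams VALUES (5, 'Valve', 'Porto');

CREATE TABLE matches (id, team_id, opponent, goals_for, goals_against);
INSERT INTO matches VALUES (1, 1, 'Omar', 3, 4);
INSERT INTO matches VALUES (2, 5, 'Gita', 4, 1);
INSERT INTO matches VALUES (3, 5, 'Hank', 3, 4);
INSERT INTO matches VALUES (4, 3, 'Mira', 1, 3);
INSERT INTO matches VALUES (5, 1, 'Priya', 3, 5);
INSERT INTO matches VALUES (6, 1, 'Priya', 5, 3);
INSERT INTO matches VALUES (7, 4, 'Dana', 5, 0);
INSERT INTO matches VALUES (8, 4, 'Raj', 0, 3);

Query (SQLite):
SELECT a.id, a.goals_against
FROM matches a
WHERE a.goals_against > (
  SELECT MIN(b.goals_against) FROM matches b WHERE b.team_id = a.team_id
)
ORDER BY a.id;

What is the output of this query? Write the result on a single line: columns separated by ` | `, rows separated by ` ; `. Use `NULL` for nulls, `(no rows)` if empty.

1 | 4 ; 3 | 4 ; 5 | 5 ; 8 | 3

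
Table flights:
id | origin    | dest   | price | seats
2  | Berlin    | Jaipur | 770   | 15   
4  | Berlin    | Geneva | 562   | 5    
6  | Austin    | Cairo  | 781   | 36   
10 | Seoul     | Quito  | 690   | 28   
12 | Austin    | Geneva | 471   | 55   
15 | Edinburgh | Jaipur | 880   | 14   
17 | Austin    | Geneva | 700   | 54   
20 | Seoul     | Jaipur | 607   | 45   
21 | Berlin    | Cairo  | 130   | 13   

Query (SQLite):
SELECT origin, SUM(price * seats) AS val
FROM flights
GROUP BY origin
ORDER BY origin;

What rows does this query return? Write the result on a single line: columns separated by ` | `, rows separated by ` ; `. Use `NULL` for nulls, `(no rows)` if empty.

For each row compute price * seats.
Group by origin; take SUM of the expression per group.
  Austin: ids {6, 12, 17} → SUM(price * seats)=91821
  Berlin: ids {2, 4, 21} → SUM(price * seats)=16050
  Edinburgh: ids {15} → SUM(price * seats)=12320
  Seoul: ids {10, 20} → SUM(price * seats)=46635

Austin | 91821 ; Berlin | 16050 ; Edinburgh | 12320 ; Seoul | 46635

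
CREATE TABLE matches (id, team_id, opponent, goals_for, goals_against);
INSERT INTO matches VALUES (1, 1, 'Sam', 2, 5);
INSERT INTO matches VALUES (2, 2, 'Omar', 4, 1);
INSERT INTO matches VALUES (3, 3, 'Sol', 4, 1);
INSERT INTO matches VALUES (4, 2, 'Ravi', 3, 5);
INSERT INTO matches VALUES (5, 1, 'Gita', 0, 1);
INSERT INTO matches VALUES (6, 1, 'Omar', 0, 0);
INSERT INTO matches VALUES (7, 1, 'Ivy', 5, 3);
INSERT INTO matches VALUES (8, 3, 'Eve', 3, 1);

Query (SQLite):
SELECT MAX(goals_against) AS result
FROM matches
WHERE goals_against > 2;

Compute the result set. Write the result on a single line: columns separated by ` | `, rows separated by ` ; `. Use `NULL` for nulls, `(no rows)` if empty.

5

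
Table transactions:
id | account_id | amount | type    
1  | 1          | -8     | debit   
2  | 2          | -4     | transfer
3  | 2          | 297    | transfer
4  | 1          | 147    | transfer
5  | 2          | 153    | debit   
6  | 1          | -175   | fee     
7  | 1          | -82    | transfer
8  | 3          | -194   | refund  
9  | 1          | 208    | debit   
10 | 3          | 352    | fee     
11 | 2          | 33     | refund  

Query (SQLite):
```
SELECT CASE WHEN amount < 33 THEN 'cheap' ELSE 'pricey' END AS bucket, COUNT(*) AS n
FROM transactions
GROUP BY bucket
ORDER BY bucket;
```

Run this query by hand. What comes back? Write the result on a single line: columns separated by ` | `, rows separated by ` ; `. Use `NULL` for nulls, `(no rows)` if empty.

Bucket rows by amount < 33 → 'cheap' else 'pricey'; count each bucket.

cheap | 5 ; pricey | 6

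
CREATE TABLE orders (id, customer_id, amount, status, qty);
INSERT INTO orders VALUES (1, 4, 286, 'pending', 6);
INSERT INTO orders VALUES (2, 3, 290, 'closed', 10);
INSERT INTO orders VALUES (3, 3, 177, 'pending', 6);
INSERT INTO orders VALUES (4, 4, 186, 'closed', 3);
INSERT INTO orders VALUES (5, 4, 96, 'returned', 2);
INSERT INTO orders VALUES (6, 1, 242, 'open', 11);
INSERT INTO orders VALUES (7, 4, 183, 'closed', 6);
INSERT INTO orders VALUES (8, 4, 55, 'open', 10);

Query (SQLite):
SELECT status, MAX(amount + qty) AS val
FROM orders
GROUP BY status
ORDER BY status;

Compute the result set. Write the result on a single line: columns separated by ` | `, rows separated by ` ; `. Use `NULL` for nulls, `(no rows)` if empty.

closed | 300 ; open | 253 ; pending | 292 ; returned | 98

For each row compute amount + qty.
Group by status; take MAX of the expression per group.
  closed: ids {2, 4, 7} → MAX(amount + qty)=300
  open: ids {6, 8} → MAX(amount + qty)=253
  pending: ids {1, 3} → MAX(amount + qty)=292
  returned: ids {5} → MAX(amount + qty)=98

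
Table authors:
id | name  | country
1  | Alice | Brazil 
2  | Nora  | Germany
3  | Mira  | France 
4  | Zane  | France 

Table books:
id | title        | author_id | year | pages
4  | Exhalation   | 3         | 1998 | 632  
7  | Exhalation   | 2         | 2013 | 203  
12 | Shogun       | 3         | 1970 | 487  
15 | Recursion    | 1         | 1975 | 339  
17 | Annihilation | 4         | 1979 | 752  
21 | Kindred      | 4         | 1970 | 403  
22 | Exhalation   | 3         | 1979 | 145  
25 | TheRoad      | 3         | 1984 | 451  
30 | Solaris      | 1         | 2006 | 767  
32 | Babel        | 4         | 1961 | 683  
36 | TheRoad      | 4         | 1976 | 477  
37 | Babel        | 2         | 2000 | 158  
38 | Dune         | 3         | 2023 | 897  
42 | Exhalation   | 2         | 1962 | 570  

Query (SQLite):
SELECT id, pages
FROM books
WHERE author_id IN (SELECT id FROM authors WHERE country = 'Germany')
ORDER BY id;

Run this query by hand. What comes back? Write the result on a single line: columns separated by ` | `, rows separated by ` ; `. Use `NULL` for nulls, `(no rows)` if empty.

Inner query: authors.id where country = 'Germany'.
Outer: keep books rows whose author_id is in that set.
Inner query → {2}

7 | 203 ; 37 | 158 ; 42 | 570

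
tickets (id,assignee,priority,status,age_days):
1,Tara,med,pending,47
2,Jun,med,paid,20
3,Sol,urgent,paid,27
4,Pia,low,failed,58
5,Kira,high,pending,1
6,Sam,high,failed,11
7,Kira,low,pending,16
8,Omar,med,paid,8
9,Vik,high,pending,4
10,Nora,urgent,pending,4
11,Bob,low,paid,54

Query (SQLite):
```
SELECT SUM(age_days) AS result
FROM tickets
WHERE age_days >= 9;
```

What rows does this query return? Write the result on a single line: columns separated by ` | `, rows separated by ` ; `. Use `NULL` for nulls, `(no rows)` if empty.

Rows where age_days >= 9 → age_days values: [47, 20, 27, 58, 11, 16, 54].
SUM of non-NULL values = 233.

233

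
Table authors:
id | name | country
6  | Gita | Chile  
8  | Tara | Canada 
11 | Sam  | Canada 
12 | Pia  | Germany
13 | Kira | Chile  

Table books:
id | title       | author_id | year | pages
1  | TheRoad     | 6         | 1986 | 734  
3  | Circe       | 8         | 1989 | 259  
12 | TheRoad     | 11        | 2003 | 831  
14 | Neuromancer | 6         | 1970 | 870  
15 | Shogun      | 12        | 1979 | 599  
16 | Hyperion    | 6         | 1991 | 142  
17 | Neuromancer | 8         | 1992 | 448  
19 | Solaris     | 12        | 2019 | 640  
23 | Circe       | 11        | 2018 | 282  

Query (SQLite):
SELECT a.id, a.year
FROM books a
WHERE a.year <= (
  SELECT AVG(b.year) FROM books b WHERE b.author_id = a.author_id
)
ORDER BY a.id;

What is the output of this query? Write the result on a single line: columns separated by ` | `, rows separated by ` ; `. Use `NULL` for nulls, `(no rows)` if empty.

For each books row a, compute AVG(year) over rows sharing a.author_id.
Keep row a if a.year <= that per-group AVG.
  author_id=6: AVG(year) = 1982.333333
  author_id=8: AVG(year) = 1990.5
  author_id=11: AVG(year) = 2010.5
  author_id=12: AVG(year) = 1999.0

3 | 1989 ; 12 | 2003 ; 14 | 1970 ; 15 | 1979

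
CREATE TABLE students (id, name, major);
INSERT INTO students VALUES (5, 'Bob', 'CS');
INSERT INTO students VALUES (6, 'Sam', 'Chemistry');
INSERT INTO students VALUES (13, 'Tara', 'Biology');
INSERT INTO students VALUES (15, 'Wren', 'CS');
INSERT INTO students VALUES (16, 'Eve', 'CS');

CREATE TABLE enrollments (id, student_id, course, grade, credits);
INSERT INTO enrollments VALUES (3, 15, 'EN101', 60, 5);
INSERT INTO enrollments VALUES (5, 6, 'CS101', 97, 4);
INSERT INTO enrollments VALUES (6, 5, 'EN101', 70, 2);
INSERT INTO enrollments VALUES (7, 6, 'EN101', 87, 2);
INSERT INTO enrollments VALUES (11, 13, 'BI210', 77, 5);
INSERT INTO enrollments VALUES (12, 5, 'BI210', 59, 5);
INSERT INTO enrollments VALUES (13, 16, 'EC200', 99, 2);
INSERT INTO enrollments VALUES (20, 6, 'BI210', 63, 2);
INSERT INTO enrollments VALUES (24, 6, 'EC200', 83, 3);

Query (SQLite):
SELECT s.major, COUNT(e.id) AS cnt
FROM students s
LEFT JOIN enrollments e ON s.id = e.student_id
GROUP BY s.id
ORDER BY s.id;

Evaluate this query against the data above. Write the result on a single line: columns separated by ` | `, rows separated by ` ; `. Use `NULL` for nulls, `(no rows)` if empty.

CS | 2 ; Chemistry | 4 ; Biology | 1 ; CS | 1 ; CS | 1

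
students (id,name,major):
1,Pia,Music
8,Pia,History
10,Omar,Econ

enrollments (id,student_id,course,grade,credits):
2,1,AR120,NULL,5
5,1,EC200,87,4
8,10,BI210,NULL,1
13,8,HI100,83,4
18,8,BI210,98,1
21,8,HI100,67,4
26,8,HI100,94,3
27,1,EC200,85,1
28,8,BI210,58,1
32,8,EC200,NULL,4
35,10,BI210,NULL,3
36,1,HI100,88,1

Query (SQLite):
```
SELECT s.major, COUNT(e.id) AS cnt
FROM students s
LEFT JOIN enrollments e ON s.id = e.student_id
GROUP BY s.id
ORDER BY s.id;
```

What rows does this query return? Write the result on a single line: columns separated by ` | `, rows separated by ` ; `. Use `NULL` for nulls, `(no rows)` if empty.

LEFT JOIN keeps every students row; unmatched ones get NULL for enrollments columns.
Group by students.id and compute COUNT(e.id). COUNT(col) of an all-NULL group is 0.
  1: ids {2, 5, 27, 36} → COUNT(e.id)=4
  8: ids {13, 18, 21, 26, 28, 32} → COUNT(e.id)=6
  10: ids {8, 35} → COUNT(e.id)=2

Music | 4 ; History | 6 ; Econ | 2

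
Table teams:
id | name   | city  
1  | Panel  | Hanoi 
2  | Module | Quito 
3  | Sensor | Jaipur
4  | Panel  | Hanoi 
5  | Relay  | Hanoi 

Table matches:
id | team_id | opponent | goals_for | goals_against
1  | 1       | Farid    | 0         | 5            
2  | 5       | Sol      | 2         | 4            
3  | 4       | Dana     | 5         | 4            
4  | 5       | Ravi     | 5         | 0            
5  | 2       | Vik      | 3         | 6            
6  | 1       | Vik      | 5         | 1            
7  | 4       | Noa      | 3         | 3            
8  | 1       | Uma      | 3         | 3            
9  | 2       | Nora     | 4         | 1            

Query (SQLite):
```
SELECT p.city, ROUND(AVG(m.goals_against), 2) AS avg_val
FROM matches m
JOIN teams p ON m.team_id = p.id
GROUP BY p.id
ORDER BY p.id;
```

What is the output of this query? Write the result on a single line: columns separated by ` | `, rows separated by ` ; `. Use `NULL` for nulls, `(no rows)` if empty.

Hanoi | 3 ; Quito | 3.5 ; Hanoi | 3.5 ; Hanoi | 2

Join each matches row to its teams via team_id.
Group joined rows by teams.id; compute ROUND(AVG(m.goals_against), 2) per group.
  1: ids {1, 6, 8} → ROUND(AVG(m.goals_against), 2)=3
  2: ids {5, 9} → ROUND(AVG(m.goals_against), 2)=3.5
  4: ids {3, 7} → ROUND(AVG(m.goals_against), 2)=3.5
  5: ids {2, 4} → ROUND(AVG(m.goals_against), 2)=2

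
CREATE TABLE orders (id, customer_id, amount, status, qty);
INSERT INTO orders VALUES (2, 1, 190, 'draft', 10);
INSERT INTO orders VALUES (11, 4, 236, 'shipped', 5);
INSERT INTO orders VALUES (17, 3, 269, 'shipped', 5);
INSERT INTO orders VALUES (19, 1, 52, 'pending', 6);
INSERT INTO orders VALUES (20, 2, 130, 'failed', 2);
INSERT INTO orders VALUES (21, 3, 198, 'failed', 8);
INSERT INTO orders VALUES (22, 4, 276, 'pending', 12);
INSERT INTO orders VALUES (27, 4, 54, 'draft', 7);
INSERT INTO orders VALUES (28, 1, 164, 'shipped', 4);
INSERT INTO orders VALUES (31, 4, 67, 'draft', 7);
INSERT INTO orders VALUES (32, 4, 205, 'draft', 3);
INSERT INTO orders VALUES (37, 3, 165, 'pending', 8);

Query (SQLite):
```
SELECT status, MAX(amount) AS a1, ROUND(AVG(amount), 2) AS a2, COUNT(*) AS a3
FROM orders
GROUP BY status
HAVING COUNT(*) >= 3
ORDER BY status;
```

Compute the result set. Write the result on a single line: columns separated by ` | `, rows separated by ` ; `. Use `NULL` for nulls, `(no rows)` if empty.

Group orders by status.
Per group compute: MAX(amount), ROUND(AVG(amount), 2), COUNT(*).
HAVING: drop groups with fewer than 3 rows.
  draft: ids {2, 27, 31, 32} → MAX(amount)=205, ROUND(AVG(amount), 2)=129, COUNT(*)=4
  failed: ids {20, 21} → MAX(amount)=198, ROUND(AVG(amount), 2)=164, COUNT(*)=2
  pending: ids {19, 22, 37} → MAX(amount)=276, ROUND(AVG(amount), 2)=164.33, COUNT(*)=3
  shipped: ids {11, 17, 28} → MAX(amount)=269, ROUND(AVG(amount), 2)=223, COUNT(*)=3

draft | 205 | 129 | 4 ; pending | 276 | 164.33 | 3 ; shipped | 269 | 223 | 3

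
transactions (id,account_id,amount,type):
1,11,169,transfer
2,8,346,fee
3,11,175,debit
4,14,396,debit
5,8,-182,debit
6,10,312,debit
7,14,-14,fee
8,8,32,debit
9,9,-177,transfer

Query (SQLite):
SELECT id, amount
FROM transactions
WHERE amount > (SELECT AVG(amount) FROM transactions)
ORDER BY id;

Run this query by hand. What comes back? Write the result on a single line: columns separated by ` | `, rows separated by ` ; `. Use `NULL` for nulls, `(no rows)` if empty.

1 | 169 ; 2 | 346 ; 3 | 175 ; 4 | 396 ; 6 | 312

Scalar subquery: AVG(amount) over all transactions rows = 117.444444 (≈; comparison uses full precision).
Keep rows where amount > that value.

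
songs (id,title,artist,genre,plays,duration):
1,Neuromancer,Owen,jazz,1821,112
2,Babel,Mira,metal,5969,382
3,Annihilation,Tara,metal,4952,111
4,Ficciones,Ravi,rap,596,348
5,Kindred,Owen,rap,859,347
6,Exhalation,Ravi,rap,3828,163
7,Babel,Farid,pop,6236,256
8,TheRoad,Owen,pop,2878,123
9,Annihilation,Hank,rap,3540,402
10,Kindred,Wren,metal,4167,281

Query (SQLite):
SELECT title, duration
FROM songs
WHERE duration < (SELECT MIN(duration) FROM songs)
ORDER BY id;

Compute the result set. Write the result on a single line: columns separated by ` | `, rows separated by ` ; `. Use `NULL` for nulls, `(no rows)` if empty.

Scalar subquery: MIN(duration) over all songs rows = 111.
Keep rows where duration < that value.

(no rows)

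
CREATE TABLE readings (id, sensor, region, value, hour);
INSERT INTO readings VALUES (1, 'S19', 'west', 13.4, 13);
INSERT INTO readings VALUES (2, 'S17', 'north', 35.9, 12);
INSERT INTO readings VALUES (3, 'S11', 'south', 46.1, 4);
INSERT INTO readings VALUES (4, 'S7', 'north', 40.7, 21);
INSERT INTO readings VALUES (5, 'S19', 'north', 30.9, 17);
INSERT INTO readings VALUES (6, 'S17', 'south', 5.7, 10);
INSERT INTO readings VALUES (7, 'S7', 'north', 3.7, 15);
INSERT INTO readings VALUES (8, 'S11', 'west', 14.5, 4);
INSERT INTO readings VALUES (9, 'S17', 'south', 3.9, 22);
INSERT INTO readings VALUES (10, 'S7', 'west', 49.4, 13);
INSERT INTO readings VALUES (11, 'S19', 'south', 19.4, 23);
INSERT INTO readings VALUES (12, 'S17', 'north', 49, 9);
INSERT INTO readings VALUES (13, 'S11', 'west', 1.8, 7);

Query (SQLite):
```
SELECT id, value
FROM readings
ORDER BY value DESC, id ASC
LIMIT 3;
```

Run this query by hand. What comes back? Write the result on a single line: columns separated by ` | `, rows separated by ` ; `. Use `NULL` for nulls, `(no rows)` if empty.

10 | 49.4 ; 12 | 49 ; 3 | 46.1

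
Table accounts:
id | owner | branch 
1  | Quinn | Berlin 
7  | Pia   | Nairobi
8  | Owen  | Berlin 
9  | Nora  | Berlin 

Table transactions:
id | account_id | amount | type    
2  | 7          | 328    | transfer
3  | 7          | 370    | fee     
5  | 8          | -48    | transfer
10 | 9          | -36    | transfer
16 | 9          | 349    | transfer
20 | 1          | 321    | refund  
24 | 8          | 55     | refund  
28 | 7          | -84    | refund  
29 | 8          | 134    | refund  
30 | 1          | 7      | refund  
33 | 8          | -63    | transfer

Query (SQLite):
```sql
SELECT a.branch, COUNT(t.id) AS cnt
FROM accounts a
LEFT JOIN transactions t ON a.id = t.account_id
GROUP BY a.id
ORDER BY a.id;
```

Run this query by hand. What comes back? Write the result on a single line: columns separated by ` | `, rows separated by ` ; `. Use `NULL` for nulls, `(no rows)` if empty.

LEFT JOIN keeps every accounts row; unmatched ones get NULL for transactions columns.
Group by accounts.id and compute COUNT(t.id). COUNT(col) of an all-NULL group is 0.
  1: ids {20, 30} → COUNT(t.id)=2
  7: ids {2, 3, 28} → COUNT(t.id)=3
  8: ids {5, 24, 29, 33} → COUNT(t.id)=4
  9: ids {10, 16} → COUNT(t.id)=2

Berlin | 2 ; Nairobi | 3 ; Berlin | 4 ; Berlin | 2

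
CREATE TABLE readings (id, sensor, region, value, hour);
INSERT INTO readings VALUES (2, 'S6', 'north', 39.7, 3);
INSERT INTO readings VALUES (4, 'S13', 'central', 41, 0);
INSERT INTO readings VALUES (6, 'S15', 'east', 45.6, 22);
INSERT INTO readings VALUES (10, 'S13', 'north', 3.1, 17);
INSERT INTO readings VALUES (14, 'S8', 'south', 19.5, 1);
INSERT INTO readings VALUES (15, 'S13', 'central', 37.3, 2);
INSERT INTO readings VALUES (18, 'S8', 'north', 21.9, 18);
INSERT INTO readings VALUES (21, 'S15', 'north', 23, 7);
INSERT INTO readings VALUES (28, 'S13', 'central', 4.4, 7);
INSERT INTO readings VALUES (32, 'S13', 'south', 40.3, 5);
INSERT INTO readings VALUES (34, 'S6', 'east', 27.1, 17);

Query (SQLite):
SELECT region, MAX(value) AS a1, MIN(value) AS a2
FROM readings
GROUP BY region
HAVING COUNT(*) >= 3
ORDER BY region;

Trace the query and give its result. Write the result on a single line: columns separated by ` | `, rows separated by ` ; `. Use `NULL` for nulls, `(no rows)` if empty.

Group readings by region.
Per group compute: MAX(value), MIN(value).
HAVING: drop groups with fewer than 3 rows.
  central: ids {4, 15, 28} → MAX(value)=41, MIN(value)=4.4
  east: ids {6, 34} → MAX(value)=45.6, MIN(value)=27.1
  north: ids {2, 10, 18, 21} → MAX(value)=39.7, MIN(value)=3.1
  south: ids {14, 32} → MAX(value)=40.3, MIN(value)=19.5

central | 41 | 4.4 ; north | 39.7 | 3.1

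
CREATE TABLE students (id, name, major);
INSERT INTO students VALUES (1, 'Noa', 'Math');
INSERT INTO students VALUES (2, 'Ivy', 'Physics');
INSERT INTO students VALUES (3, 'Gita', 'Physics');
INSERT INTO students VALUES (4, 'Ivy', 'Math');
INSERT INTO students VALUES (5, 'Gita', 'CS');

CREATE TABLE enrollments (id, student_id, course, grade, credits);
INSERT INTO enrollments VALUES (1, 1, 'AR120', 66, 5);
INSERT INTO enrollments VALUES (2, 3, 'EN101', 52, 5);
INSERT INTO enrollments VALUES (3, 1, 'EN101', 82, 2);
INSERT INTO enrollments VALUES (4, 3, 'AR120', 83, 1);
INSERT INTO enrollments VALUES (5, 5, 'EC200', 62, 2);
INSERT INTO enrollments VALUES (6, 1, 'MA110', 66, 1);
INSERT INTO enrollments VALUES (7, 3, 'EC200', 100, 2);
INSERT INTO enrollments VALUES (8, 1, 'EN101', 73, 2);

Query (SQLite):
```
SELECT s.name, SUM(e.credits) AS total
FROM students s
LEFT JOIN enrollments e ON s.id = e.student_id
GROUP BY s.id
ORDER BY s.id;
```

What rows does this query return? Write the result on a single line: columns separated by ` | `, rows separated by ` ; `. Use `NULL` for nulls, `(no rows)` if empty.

Noa | 10 ; Ivy | NULL ; Gita | 8 ; Ivy | NULL ; Gita | 2

LEFT JOIN keeps every students row; unmatched ones get NULL for enrollments columns.
Group by students.id and compute SUM(e.credits). SUM over an all-NULL group is NULL.
  1: ids {1, 3, 6, 8} → SUM(e.credits)=10
  2: ids {—} → SUM(e.credits)=NULL
  3: ids {2, 4, 7} → SUM(e.credits)=8
  4: ids {—} → SUM(e.credits)=NULL
  5: ids {5} → SUM(e.credits)=2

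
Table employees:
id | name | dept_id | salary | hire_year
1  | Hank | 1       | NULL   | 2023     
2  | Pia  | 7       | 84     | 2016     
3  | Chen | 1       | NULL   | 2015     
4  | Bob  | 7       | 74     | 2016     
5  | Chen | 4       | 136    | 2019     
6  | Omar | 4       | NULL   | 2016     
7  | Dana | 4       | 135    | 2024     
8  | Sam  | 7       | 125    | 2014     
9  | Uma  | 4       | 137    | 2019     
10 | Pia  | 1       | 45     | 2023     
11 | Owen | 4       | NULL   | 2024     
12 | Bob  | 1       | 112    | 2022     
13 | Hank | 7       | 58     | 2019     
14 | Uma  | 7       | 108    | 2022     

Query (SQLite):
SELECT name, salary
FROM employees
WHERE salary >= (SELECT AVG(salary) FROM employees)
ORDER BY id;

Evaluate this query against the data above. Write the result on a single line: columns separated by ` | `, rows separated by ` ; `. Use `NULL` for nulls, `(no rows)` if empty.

Scalar subquery: AVG(salary) over all employees rows = 101.4.
Keep rows where salary >= that value.

Chen | 136 ; Dana | 135 ; Sam | 125 ; Uma | 137 ; Bob | 112 ; Uma | 108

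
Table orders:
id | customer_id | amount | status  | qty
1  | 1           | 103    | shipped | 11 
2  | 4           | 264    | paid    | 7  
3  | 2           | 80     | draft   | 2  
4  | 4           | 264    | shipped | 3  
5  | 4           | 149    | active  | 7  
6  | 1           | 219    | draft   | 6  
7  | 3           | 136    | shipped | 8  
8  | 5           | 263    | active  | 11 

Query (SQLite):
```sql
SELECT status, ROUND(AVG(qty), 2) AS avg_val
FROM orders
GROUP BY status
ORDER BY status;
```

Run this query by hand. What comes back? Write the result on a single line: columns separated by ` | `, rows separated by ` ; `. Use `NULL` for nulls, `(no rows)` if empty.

active | 9 ; draft | 4 ; paid | 7 ; shipped | 7.33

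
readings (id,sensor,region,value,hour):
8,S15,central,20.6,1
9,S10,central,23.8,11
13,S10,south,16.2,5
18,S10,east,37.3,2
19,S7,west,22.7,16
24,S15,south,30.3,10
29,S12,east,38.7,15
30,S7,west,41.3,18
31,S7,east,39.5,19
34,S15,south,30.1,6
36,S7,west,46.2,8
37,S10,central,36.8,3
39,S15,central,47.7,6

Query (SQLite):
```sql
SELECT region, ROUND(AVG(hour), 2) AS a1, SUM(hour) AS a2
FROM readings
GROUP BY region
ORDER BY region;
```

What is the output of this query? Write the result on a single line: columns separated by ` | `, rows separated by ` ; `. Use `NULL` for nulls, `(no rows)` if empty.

central | 5.25 | 21 ; east | 12 | 36 ; south | 7 | 21 ; west | 14 | 42

Group readings by region.
Per group compute: ROUND(AVG(hour), 2), SUM(hour).
  central: ids {8, 9, 37, 39} → ROUND(AVG(hour), 2)=5.25, SUM(hour)=21
  east: ids {18, 29, 31} → ROUND(AVG(hour), 2)=12, SUM(hour)=36
  south: ids {13, 24, 34} → ROUND(AVG(hour), 2)=7, SUM(hour)=21
  west: ids {19, 30, 36} → ROUND(AVG(hour), 2)=14, SUM(hour)=42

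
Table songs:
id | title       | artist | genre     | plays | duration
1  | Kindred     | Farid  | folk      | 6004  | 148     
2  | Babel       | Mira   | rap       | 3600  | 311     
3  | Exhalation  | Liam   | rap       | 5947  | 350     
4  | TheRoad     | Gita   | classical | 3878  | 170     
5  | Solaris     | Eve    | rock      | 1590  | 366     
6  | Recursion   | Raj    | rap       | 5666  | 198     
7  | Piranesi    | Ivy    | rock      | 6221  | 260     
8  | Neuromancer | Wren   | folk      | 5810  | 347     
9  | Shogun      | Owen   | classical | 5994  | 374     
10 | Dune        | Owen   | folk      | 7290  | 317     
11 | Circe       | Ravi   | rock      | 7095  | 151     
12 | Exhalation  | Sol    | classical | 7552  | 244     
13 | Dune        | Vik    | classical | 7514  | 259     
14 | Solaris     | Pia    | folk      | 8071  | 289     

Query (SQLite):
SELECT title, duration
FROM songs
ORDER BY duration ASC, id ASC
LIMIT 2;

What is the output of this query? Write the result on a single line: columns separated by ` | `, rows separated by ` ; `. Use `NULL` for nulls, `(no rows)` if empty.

Kindred | 148 ; Circe | 151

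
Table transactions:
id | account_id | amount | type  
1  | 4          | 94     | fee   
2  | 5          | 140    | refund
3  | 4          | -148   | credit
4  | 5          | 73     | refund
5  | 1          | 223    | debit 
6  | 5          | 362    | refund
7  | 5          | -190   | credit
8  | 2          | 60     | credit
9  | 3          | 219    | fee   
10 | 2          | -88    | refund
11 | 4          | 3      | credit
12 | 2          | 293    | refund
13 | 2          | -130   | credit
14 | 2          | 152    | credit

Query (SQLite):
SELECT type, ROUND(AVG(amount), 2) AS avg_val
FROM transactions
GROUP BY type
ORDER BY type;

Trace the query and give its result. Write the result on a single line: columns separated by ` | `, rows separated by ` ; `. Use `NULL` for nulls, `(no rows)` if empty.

Partition transactions by type; compute ROUND(AVG(amount), 2) within each group.
  credit: ids {3, 7, 8, 11, 13, 14} → ROUND(AVG(amount), 2)=-42.17
  debit: ids {5} → ROUND(AVG(amount), 2)=223
  fee: ids {1, 9} → ROUND(AVG(amount), 2)=156.5
  refund: ids {2, 4, 6, 10, 12} → ROUND(AVG(amount), 2)=156

credit | -42.17 ; debit | 223 ; fee | 156.5 ; refund | 156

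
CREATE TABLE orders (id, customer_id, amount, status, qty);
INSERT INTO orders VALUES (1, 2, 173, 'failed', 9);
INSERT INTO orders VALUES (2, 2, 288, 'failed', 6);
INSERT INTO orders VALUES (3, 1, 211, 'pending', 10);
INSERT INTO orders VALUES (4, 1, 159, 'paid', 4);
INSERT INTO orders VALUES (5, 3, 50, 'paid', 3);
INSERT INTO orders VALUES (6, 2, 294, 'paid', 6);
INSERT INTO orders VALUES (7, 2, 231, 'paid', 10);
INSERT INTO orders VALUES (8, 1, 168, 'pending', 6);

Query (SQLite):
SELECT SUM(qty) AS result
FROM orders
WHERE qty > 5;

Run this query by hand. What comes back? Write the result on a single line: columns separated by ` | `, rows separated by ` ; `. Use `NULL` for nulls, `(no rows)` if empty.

47

Rows where qty > 5 → qty values: [9, 6, 10, 6, 10, 6].
SUM of non-NULL values = 47.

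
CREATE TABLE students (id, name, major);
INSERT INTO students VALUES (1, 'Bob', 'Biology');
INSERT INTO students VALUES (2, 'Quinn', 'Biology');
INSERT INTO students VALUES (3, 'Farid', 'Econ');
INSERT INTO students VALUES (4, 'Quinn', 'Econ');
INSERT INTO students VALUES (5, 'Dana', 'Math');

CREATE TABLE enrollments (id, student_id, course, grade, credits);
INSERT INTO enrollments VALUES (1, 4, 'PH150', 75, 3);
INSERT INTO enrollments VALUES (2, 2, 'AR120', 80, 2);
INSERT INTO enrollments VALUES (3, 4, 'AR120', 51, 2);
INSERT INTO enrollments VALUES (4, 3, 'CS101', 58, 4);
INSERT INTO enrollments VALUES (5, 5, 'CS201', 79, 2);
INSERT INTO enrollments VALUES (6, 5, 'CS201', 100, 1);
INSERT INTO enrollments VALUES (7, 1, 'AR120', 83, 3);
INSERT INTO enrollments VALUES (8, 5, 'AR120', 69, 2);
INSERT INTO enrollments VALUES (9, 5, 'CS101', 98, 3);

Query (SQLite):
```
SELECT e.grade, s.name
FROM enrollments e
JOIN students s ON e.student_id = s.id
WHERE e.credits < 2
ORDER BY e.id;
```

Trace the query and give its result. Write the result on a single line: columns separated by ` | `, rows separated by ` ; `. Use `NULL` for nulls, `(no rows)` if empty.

100 | Dana

Each enrollments row matches the students row where student_id = students.id.
Then keep rows with e.credits < 2.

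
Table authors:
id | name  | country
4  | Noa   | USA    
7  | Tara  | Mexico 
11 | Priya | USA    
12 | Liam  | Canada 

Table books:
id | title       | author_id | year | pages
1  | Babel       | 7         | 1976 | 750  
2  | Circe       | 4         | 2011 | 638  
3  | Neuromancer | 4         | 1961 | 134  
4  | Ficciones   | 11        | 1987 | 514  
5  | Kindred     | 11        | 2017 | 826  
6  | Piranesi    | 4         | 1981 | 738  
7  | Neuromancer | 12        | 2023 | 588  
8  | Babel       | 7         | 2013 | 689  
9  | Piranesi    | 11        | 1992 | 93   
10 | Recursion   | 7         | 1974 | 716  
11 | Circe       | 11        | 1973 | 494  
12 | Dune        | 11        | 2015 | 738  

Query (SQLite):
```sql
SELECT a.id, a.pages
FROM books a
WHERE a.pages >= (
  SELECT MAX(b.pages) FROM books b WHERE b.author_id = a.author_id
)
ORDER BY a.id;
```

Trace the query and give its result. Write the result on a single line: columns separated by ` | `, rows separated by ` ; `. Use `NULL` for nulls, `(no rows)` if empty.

For each books row a, compute MAX(pages) over rows sharing a.author_id.
Keep row a if a.pages >= that per-group MAX.
  author_id=4: MAX(pages) = 738
  author_id=7: MAX(pages) = 750
  author_id=11: MAX(pages) = 826
  author_id=12: MAX(pages) = 588

1 | 750 ; 5 | 826 ; 6 | 738 ; 7 | 588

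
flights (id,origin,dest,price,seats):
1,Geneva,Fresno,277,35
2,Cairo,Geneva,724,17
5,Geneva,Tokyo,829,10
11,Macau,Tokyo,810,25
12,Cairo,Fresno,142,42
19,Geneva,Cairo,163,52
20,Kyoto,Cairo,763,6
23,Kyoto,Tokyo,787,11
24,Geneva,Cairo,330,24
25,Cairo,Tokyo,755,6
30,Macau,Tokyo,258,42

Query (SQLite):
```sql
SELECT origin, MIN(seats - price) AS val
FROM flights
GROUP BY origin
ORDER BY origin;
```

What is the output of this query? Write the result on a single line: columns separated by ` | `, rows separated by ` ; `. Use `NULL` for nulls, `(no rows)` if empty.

Cairo | -749 ; Geneva | -819 ; Kyoto | -776 ; Macau | -785

For each row compute seats - price.
Group by origin; take MIN of the expression per group.
  Cairo: ids {2, 12, 25} → MIN(seats - price)=-749
  Geneva: ids {1, 5, 19, 24} → MIN(seats - price)=-819
  Kyoto: ids {20, 23} → MIN(seats - price)=-776
  Macau: ids {11, 30} → MIN(seats - price)=-785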